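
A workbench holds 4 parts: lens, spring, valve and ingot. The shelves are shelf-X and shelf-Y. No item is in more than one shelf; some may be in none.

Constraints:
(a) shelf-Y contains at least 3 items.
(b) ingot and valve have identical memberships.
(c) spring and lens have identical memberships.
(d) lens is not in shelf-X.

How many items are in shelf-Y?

4

From (d): lens ∉ shelf-X.
(c): spring matches lens: spring ∉ shelf-X.
Suppose lens ∉ shelf-Y: no assignment then satisfies all the clues, so lens ∈ shelf-Y.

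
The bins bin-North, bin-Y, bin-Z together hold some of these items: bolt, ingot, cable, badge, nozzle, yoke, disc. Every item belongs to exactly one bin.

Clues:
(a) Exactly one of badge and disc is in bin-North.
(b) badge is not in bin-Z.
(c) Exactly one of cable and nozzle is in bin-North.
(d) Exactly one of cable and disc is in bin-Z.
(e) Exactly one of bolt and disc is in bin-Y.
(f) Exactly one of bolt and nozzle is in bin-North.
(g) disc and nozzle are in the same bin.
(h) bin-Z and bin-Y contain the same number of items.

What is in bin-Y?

bin-Y = {badge, bolt}

From (b): badge ∉ bin-Z.
Suppose bolt ∉ bin-Y: no assignment then satisfies all the clues, so bolt ∈ bin-Y.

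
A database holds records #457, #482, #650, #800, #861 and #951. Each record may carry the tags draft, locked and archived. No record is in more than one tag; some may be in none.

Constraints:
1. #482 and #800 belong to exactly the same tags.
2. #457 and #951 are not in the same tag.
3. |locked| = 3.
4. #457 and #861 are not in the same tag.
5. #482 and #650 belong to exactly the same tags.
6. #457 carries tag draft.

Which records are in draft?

draft = {#457}

From (6): #457 ∈ draft.
(2): #951 ∉ draft.
(4): #861 ∉ draft.
Suppose #482 ∈ draft: no assignment then satisfies all the clues, so #482 ∉ draft.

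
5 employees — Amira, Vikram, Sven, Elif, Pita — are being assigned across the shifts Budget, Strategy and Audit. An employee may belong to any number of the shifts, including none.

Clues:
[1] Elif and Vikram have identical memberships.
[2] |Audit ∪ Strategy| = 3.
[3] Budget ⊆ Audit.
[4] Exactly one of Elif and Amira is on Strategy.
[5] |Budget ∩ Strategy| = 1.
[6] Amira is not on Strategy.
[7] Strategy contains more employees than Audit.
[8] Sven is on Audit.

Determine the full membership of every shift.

Budget = {Sven}; Strategy = {Elif, Sven, Vikram}; Audit = {Sven}

From (6): Amira ∉ Strategy.
From (8): Sven ∈ Audit.
(4) (exactly one): Elif ∈ Strategy.
(1): Vikram matches Elif: Vikram ∈ Strategy.
Suppose Amira ∈ Budget: no assignment then satisfies all the clues, so Amira ∉ Budget.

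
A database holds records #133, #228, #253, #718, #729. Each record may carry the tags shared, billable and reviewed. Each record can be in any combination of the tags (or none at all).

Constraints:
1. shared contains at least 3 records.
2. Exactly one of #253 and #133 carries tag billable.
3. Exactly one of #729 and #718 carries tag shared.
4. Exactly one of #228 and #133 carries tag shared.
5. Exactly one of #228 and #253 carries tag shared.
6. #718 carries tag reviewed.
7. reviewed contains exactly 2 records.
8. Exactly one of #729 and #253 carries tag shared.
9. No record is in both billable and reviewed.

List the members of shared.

shared = {#133, #253, #718}

From (6): #718 ∈ reviewed.
(9) (disjoint): #718 ∉ billable.
Suppose #133 ∉ shared: no assignment then satisfies all the clues, so #133 ∈ shared.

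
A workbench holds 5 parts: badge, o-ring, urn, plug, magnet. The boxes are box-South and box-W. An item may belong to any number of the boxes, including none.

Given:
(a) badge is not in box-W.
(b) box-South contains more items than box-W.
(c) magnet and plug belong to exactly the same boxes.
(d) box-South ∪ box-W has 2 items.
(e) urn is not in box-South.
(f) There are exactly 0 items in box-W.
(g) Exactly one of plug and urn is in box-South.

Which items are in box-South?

box-South = {magnet, plug}

From (a): badge ∉ box-W.
From (e): urn ∉ box-South.
(f): box-W already has 0, so the rest are out.
(g) (exactly one): plug ∈ box-South.
(c): magnet matches plug: magnet ∈ box-South.
Suppose badge ∈ box-South: no assignment then satisfies all the clues, so badge ∉ box-South.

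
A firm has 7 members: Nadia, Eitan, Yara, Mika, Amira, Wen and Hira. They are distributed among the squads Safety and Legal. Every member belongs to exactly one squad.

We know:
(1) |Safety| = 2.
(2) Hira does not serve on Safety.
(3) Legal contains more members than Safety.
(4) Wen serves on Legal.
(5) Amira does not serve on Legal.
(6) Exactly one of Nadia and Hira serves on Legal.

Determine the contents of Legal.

From (2): Hira ∉ Safety.
From (4): Wen ∈ Legal.
From (5): Amira ∉ Legal.
Only one squad left: Amira ∈ Safety.
Only one squad left: Hira ∈ Legal.
(6) (exactly one): Nadia ∉ Legal.
Only one squad left: Nadia ∈ Safety.
(1): Safety already has 2, so the rest are out.
Only one squad left: Eitan ∈ Legal.
Only one squad left: Yara ∈ Legal.
Only one squad left: Mika ∈ Legal.

Legal = {Eitan, Hira, Mika, Wen, Yara}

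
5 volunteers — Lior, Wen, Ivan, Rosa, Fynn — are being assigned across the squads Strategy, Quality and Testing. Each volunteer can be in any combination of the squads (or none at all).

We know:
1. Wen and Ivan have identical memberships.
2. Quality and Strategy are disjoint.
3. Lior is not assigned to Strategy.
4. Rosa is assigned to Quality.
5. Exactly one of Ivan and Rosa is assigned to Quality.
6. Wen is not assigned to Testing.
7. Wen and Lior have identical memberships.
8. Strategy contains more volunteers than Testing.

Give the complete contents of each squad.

Strategy = {Fynn}; Quality = {Rosa}; Testing = {}

From (3): Lior ∉ Strategy.
From (4): Rosa ∈ Quality.
From (6): Wen ∉ Testing.
(1): Ivan matches Wen: Ivan ∉ Testing.
(2) (disjoint): Rosa ∉ Strategy.
(5) (exactly one): Ivan ∉ Quality.
(7): Wen matches Lior: Wen ∉ Strategy.
(7): Lior matches Wen: Lior ∉ Testing.
(1): Ivan matches Wen: Ivan ∉ Strategy.
(1): Wen matches Ivan: Wen ∉ Quality.
(7): Lior matches Wen: Lior ∉ Quality.
Suppose Rosa ∈ Testing: no assignment then satisfies all the clues, so Rosa ∉ Testing.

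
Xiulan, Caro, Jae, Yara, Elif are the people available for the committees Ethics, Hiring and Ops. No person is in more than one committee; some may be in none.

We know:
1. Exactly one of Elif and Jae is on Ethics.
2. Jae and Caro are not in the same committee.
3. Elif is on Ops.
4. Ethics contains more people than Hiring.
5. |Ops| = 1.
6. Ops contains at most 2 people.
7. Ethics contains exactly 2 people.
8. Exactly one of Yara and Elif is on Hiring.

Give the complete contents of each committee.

Ethics = {Jae, Xiulan}; Hiring = {Yara}; Ops = {Elif}

From (3): Elif ∈ Ops.
(1) (exactly one): Jae ∈ Ethics.
(2): Caro ∉ Ethics.
(5): Ops already has 1, so the rest are out.
(8) (exactly one): Yara ∈ Hiring.
(7): only 2 candidates remain for Ethics, so all are in.
Suppose Caro ∈ Hiring: no assignment then satisfies all the clues, so Caro ∉ Hiring.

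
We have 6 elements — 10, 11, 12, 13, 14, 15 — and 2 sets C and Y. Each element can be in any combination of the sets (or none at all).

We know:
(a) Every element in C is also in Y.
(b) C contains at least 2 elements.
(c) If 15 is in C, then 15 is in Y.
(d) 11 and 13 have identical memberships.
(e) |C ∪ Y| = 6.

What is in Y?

Y = {10, 11, 12, 13, 14, 15}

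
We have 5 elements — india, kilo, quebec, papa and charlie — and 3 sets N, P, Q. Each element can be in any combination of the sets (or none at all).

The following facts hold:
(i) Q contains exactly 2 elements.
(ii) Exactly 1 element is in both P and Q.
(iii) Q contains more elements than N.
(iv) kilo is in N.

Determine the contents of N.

N = {kilo}

From (iv): kilo ∈ N.
Suppose india ∈ N: no assignment then satisfies all the clues, so india ∉ N.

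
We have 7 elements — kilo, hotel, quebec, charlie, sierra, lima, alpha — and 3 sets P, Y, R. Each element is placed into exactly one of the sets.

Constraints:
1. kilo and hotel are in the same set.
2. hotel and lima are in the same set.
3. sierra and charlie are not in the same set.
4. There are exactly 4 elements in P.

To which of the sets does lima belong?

lima: P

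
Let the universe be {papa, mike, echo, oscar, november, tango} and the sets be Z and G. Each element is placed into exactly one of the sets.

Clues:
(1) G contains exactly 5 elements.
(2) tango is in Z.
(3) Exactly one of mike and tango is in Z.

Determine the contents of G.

From (2): tango ∈ Z.
(1): only 5 candidates remain for G, so all are in.

G = {echo, mike, november, oscar, papa}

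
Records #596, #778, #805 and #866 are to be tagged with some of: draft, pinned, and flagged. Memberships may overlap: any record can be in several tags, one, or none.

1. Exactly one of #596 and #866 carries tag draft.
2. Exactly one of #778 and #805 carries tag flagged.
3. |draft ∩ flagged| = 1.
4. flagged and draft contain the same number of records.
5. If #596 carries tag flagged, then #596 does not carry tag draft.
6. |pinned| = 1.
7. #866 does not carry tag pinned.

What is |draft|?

2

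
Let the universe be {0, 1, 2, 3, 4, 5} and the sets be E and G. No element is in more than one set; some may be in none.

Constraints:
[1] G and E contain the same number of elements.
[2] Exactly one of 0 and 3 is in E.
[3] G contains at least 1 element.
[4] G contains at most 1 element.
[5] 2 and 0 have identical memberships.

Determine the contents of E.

E = {3}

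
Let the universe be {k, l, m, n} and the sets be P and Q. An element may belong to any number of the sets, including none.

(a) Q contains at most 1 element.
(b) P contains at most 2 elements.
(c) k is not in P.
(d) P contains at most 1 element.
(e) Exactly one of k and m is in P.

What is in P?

P = {m}

From (c): k ∉ P.
(e) (exactly one): m ∈ P.
(d): P already has 1, so the rest are out.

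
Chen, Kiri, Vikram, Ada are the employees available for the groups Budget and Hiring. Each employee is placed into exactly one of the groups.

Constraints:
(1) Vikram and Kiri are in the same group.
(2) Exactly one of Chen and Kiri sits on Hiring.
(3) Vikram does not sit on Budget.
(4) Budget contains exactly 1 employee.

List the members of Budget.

Budget = {Chen}

From (3): Vikram ∉ Budget.
(1): Kiri matches Vikram: Kiri ∉ Budget.
Only one group left: Kiri ∈ Hiring.
Only one group left: Vikram ∈ Hiring.
(2) (exactly one): Chen ∉ Hiring.
Only one group left: Chen ∈ Budget.
(4): Budget already has 1, so the rest are out.
Only one group left: Ada ∈ Hiring.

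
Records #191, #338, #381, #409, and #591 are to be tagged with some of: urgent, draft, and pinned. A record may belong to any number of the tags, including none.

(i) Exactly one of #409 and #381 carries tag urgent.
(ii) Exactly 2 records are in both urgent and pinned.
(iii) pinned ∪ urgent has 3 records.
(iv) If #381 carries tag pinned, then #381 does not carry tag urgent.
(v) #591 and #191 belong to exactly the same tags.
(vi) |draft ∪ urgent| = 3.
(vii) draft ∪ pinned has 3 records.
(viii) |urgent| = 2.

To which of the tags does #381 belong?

#381: draft, pinned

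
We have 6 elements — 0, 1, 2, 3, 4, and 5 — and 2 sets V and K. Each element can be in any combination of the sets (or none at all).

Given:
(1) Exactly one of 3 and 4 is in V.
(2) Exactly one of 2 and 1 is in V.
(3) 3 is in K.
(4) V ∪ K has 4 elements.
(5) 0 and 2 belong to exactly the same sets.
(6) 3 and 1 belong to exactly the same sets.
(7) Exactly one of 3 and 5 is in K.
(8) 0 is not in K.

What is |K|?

3

From (3): 3 ∈ K.
From (8): 0 ∉ K.
(5): 2 matches 0: 2 ∉ K.
(6): 1 matches 3: 1 ∈ K.
(7) (exactly one): 5 ∉ K.
Suppose 0 ∈ V: no assignment then satisfies all the clues, so 0 ∉ V.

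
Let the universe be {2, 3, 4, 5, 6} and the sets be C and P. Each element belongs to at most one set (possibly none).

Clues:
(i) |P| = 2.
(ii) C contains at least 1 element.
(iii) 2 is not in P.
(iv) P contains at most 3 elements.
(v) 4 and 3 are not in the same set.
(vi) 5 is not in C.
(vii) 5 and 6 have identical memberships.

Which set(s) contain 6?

From (iii): 2 ∉ P.
From (vi): 5 ∉ C.
(vii): 6 matches 5: 6 ∉ C.
Suppose 6 ∉ P: no assignment then satisfies all the clues, so 6 ∈ P.

6: P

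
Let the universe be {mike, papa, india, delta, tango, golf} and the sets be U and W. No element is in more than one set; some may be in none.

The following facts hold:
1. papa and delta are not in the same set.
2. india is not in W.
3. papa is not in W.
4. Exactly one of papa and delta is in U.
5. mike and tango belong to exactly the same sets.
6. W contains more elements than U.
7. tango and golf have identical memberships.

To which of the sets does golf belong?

golf: W

From (2): india ∉ W.
From (3): papa ∉ W.
Suppose golf ∈ U: no assignment then satisfies all the clues, so golf ∉ U.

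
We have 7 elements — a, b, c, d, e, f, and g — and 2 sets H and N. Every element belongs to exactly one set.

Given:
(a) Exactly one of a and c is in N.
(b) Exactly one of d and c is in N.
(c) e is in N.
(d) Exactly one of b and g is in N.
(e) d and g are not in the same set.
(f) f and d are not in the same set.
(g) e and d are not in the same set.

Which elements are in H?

H = {a, b, d}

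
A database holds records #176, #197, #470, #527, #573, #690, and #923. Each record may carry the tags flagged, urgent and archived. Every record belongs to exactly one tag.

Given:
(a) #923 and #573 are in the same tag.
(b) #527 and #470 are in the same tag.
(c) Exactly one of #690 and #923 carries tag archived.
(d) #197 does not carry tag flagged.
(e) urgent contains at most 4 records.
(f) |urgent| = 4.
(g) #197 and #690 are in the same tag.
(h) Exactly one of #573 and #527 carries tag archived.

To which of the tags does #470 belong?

#470: urgent

From (d): #197 ∉ flagged.
(g): #690 matches #197: #690 ∉ flagged.
Suppose #470 ∈ flagged: no assignment then satisfies all the clues, so #470 ∉ flagged.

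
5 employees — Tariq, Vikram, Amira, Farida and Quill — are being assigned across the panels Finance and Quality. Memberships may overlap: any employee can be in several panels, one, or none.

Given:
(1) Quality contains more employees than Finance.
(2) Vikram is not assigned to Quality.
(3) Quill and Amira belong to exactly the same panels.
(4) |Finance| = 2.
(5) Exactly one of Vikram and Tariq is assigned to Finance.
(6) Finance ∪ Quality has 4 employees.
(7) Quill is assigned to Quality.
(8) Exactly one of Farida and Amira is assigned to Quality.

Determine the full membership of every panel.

Finance = {Farida, Tariq}; Quality = {Amira, Quill, Tariq}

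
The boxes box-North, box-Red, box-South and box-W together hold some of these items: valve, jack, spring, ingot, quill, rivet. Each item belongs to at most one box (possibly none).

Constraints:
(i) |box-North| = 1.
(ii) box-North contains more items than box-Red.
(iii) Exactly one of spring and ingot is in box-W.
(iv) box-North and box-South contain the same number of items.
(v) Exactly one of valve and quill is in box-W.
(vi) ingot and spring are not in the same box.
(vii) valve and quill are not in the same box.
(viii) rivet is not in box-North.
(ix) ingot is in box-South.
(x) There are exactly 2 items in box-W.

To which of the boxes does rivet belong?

rivet: none

From (viii): rivet ∉ box-North.
From (ix): ingot ∈ box-South.
(iii) (exactly one): spring ∈ box-W.
Suppose rivet ∈ box-Red: no assignment then satisfies all the clues, so rivet ∉ box-Red.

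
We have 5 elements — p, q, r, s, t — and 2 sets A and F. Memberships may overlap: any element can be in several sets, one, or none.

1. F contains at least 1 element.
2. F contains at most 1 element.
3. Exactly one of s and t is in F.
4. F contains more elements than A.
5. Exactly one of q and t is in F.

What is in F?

F = {t}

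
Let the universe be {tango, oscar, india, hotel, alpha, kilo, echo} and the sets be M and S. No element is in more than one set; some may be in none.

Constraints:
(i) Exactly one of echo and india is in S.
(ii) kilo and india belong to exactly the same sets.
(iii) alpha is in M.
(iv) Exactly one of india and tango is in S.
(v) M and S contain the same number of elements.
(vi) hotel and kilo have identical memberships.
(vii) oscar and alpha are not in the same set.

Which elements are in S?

S = {hotel, india, kilo}

From (iii): alpha ∈ M.
(vii): oscar ∉ M.
Suppose tango ∈ S: no assignment then satisfies all the clues, so tango ∉ S.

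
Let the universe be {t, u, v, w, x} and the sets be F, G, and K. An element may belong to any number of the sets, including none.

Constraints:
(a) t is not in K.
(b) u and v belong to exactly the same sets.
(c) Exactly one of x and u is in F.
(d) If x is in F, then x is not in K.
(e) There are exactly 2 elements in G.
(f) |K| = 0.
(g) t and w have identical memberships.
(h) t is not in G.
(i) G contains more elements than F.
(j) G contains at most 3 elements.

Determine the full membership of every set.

F = {x}; G = {u, v}; K = {}

From (a): t ∉ K.
From (h): t ∉ G.
(f): K already has 0, so the rest are out.
(g): w matches t: w ∉ G.
Suppose t ∈ F: no assignment then satisfies all the clues, so t ∉ F.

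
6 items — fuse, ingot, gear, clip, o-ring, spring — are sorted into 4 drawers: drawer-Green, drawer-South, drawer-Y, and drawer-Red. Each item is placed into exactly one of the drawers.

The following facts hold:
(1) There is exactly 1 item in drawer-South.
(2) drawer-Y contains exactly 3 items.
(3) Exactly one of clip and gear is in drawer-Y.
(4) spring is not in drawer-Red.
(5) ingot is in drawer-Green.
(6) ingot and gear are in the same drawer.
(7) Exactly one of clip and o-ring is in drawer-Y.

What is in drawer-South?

drawer-South = {o-ring}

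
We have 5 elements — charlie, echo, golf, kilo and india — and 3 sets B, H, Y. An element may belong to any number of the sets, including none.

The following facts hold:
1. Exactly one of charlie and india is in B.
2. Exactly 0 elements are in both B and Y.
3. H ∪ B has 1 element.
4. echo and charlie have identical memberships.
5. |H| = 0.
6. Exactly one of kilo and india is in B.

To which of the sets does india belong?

(5): H already has 0, so the rest are out.
Suppose india ∉ B: no assignment then satisfies all the clues, so india ∈ B.

india: B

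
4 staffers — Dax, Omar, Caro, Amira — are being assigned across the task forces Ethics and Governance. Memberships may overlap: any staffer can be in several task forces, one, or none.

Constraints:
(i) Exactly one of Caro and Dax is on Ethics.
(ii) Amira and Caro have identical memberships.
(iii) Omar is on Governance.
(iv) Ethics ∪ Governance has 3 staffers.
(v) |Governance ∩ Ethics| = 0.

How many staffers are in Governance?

1

From (iii): Omar ∈ Governance.
Suppose Dax ∈ Ethics: no assignment then satisfies all the clues, so Dax ∉ Ethics.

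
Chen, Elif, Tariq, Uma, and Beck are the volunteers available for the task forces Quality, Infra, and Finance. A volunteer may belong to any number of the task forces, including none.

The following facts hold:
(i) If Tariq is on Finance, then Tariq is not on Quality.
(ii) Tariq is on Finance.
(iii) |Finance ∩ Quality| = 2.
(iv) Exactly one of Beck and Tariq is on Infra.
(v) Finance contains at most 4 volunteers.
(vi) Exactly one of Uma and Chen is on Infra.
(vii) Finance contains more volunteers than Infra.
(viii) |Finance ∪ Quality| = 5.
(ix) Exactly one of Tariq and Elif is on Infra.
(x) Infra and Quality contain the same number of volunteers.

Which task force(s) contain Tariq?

Tariq: Finance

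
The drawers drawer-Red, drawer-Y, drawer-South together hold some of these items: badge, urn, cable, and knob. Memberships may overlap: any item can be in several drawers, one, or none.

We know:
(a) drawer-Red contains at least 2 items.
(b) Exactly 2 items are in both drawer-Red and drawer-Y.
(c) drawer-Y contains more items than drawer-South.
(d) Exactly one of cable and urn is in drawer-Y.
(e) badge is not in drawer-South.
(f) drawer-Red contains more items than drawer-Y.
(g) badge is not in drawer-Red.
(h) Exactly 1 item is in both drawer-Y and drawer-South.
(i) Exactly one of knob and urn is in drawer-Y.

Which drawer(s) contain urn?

urn: drawer-Red

From (e): badge ∉ drawer-South.
From (g): badge ∉ drawer-Red.
Suppose urn ∉ drawer-Red: no assignment then satisfies all the clues, so urn ∈ drawer-Red.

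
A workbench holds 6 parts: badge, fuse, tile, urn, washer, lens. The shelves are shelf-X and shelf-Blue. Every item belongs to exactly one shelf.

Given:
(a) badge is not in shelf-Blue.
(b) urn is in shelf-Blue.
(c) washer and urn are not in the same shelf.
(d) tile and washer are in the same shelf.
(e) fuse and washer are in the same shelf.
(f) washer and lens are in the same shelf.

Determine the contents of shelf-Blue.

shelf-Blue = {urn}

From (a): badge ∉ shelf-Blue.
From (b): urn ∈ shelf-Blue.
(c): washer ∉ shelf-Blue.
(d): tile matches washer: tile ∉ shelf-Blue.
(e): fuse matches washer: fuse ∉ shelf-Blue.
(f): lens matches washer: lens ∉ shelf-Blue.
Only one shelf left: badge ∈ shelf-X.
Only one shelf left: fuse ∈ shelf-X.
Only one shelf left: tile ∈ shelf-X.
Only one shelf left: washer ∈ shelf-X.
Only one shelf left: lens ∈ shelf-X.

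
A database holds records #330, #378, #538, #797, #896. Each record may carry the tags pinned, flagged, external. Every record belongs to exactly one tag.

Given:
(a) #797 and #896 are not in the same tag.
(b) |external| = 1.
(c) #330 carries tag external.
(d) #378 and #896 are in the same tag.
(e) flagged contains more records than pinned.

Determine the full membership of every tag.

pinned = {#797}; flagged = {#378, #538, #896}; external = {#330}

From (c): #330 ∈ external.
(b): external already has 1, so the rest are out.
Suppose #378 ∈ pinned: no assignment then satisfies all the clues, so #378 ∉ pinned.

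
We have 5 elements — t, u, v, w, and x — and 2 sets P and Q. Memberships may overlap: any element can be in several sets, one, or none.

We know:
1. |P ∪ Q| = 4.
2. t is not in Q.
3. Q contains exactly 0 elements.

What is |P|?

4

From (2): t ∉ Q.
(3): Q already has 0, so the rest are out.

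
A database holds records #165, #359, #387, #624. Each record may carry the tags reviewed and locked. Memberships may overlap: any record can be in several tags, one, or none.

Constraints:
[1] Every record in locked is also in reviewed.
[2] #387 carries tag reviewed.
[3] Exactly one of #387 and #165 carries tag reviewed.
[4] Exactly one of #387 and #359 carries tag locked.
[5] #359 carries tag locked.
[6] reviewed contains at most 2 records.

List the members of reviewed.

reviewed = {#359, #387}

From (2): #387 ∈ reviewed.
From (5): #359 ∈ locked.
(1) with #359 ∈ locked: #359 ∈ reviewed.
(3) (exactly one): #165 ∉ reviewed.
(4) (exactly one): #387 ∉ locked.
(6): reviewed already has 2, so the rest are out.
(1) contrapositive: #165 ∉ locked.
(1) contrapositive: #624 ∉ locked.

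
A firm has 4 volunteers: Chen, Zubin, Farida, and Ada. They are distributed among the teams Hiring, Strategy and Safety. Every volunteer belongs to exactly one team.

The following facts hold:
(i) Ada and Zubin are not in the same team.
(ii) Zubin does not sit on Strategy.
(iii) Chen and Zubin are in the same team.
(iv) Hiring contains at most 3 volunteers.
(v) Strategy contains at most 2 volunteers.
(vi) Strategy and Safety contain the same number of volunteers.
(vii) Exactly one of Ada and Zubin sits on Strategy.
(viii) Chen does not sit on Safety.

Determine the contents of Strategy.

From (ii): Zubin ∉ Strategy.
From (viii): Chen ∉ Safety.
(iii): Chen matches Zubin: Chen ∉ Strategy.
(iii): Zubin matches Chen: Zubin ∉ Safety.
(vii) (exactly one): Ada ∈ Strategy.
Only one team left: Chen ∈ Hiring.
Only one team left: Zubin ∈ Hiring.
Suppose Farida ∈ Strategy: no assignment then satisfies all the clues, so Farida ∉ Strategy.

Strategy = {Ada}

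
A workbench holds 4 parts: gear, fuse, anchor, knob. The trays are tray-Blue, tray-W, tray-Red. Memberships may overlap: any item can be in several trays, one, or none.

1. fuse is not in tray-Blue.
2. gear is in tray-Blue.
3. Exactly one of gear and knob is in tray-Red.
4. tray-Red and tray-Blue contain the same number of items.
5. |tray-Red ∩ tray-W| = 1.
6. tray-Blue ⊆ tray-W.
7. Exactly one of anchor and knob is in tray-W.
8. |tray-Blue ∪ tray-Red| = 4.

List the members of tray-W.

From (1): fuse ∉ tray-Blue.
From (2): gear ∈ tray-Blue.
(6) with gear ∈ tray-Blue: gear ∈ tray-W.
Suppose fuse ∉ tray-W: no assignment then satisfies all the clues, so fuse ∈ tray-W.

tray-W = {anchor, fuse, gear}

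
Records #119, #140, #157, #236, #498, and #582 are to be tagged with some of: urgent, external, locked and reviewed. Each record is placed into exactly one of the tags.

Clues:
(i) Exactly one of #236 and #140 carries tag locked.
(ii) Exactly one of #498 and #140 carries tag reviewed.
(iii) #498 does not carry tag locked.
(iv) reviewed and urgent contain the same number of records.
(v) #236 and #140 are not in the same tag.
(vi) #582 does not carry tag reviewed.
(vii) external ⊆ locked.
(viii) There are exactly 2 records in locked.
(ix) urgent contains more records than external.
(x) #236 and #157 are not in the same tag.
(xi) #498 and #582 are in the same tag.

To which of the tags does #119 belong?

From (iii): #498 ∉ locked.
From (vi): #582 ∉ reviewed.
(vii) contrapositive: #498 ∉ external.
(xi): #582 matches #498: #582 ∉ external.
(xi): #582 matches #498: #582 ∉ locked.
(xi): #498 matches #582: #498 ∉ reviewed.
Only one tag left: #498 ∈ urgent.
Only one tag left: #582 ∈ urgent.
(ii) (exactly one): #140 ∈ reviewed.
(v): #236 ∉ reviewed.
(i) (exactly one): #236 ∈ locked.
(viii): only 2 candidates remain for locked, so all are in.

#119: locked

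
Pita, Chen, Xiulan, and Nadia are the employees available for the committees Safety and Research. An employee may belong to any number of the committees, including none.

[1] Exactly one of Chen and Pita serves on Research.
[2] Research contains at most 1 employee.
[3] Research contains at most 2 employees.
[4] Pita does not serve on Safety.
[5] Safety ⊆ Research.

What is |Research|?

1

From (4): Pita ∉ Safety.
Suppose Xiulan ∈ Safety: no assignment then satisfies all the clues, so Xiulan ∉ Safety.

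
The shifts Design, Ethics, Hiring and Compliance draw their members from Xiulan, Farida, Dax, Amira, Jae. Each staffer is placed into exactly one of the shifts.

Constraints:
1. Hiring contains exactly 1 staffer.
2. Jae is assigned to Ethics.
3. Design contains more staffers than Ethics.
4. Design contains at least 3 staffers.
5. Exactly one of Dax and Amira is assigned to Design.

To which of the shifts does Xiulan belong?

Xiulan: Design

From (2): Jae ∈ Ethics.
Suppose Xiulan ∉ Design: no assignment then satisfies all the clues, so Xiulan ∈ Design.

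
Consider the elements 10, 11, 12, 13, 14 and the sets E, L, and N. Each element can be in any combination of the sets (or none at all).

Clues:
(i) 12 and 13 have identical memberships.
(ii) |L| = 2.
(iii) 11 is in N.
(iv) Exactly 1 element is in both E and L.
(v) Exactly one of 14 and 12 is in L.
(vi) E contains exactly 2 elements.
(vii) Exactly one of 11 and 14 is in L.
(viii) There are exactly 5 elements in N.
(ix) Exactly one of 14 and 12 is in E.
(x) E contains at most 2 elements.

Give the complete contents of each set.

E = {11, 14}; L = {10, 14}; N = {10, 11, 12, 13, 14}

From (iii): 11 ∈ N.
(viii): only 5 candidates remain for N, so all are in.
Suppose 10 ∈ E: no assignment then satisfies all the clues, so 10 ∉ E.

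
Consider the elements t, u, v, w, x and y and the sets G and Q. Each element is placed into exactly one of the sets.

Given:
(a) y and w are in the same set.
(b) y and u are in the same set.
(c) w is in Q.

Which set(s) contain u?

From (c): w ∈ Q.
(a): y matches w: y ∉ G.
(a): y matches w: y ∈ Q.
(b): u matches y: u ∉ G.
(b): u matches y: u ∈ Q.

u: Q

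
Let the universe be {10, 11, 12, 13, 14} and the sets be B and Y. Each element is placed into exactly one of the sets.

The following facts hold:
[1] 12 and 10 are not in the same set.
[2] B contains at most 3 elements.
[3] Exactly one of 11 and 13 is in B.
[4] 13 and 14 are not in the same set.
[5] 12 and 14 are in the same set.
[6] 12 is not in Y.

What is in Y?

From (6): 12 ∉ Y.
(5): 14 matches 12: 14 ∉ Y.
Only one set left: 12 ∈ B.
Only one set left: 14 ∈ B.
(1): 10 ∉ B.
(4): 13 ∉ B.
Only one set left: 10 ∈ Y.
Only one set left: 13 ∈ Y.
(3) (exactly one): 11 ∈ B.

Y = {10, 13}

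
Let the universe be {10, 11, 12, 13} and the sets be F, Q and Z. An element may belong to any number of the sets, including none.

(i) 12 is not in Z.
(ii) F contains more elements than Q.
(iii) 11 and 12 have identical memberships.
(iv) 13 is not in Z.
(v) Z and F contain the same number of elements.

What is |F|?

1

From (i): 12 ∉ Z.
From (iv): 13 ∉ Z.
(iii): 11 matches 12: 11 ∉ Z.
Suppose 10 ∈ Q: no assignment then satisfies all the clues, so 10 ∉ Q.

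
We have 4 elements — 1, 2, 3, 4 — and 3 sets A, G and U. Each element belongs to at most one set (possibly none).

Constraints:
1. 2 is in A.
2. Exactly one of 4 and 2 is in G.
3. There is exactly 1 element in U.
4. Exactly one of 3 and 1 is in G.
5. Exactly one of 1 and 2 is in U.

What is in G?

G = {3, 4}

From (1): 2 ∈ A.
(2) (exactly one): 4 ∈ G.
(5) (exactly one): 1 ∈ U.
(3): U already has 1, so the rest are out.
(4) (exactly one): 3 ∈ G.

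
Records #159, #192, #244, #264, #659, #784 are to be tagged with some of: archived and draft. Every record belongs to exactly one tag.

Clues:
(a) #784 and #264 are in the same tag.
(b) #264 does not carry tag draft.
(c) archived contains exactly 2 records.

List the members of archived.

archived = {#264, #784}

From (b): #264 ∉ draft.
(a): #784 matches #264: #784 ∉ draft.
Only one tag left: #264 ∈ archived.
Only one tag left: #784 ∈ archived.
(c): archived already has 2, so the rest are out.
Only one tag left: #159 ∈ draft.
Only one tag left: #192 ∈ draft.
Only one tag left: #244 ∈ draft.
Only one tag left: #659 ∈ draft.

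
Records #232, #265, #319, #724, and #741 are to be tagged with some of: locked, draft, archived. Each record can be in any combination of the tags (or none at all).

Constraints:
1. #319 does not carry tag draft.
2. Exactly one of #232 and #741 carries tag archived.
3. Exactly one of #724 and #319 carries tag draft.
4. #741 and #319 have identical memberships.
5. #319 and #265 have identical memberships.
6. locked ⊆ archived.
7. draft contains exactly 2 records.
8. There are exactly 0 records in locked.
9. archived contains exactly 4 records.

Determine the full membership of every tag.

locked = {}; draft = {#232, #724}; archived = {#265, #319, #724, #741}

From (1): #319 ∉ draft.
(3) (exactly one): #724 ∈ draft.
(4): #741 matches #319: #741 ∉ draft.
(5): #265 matches #319: #265 ∉ draft.
(7): only 2 candidates remain for draft, so all are in.
(8): locked already has 0, so the rest are out.
Suppose #232 ∈ archived: no assignment then satisfies all the clues, so #232 ∉ archived.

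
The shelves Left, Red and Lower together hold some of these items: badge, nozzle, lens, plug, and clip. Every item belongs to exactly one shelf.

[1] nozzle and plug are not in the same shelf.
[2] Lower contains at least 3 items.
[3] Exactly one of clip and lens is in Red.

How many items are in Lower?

3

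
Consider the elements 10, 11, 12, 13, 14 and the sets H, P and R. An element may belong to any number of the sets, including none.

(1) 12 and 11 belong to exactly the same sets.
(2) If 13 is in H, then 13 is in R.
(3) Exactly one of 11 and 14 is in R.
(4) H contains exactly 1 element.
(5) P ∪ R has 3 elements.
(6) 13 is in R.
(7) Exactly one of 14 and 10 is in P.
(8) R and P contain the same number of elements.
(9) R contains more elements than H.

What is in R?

R = {13, 14}

From (6): 13 ∈ R.
Suppose 10 ∈ R: no assignment then satisfies all the clues, so 10 ∉ R.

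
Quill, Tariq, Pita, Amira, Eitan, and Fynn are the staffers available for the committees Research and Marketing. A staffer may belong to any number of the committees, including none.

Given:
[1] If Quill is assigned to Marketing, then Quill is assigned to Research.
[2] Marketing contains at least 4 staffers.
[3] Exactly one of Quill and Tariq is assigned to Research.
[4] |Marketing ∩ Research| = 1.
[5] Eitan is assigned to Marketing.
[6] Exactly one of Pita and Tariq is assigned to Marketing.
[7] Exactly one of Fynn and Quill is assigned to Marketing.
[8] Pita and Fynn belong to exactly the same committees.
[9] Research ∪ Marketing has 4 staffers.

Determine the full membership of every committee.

Research = {Quill}; Marketing = {Amira, Eitan, Quill, Tariq}

From (5): Eitan ∈ Marketing.
Suppose Quill ∉ Research: no assignment then satisfies all the clues, so Quill ∈ Research.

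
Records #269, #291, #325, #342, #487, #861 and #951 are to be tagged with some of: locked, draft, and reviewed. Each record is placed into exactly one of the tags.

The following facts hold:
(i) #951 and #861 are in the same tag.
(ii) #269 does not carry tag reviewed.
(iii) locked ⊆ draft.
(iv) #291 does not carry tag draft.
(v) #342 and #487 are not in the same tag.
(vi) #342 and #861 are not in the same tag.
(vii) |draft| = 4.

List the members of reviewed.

reviewed = {#291, #325, #342}

From (ii): #269 ∉ reviewed.
From (iv): #291 ∉ draft.
(iii) contrapositive: #291 ∉ locked.
Only one tag left: #291 ∈ reviewed.
Suppose #325 ∉ reviewed: no assignment then satisfies all the clues, so #325 ∈ reviewed.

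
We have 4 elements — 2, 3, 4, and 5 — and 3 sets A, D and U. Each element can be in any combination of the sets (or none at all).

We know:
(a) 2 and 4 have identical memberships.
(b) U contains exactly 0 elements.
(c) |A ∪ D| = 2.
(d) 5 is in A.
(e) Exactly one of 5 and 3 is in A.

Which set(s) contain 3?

From (d): 5 ∈ A.
(b): U already has 0, so the rest are out.
(e) (exactly one): 3 ∉ A.
Suppose 3 ∉ D: no assignment then satisfies all the clues, so 3 ∈ D.

3: D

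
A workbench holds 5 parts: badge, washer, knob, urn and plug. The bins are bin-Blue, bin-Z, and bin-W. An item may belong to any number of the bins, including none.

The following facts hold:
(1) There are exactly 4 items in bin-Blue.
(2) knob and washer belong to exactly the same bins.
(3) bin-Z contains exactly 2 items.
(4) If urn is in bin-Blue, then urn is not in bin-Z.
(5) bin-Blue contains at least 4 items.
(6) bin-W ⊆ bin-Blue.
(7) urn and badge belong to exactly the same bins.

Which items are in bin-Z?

bin-Z = {knob, washer}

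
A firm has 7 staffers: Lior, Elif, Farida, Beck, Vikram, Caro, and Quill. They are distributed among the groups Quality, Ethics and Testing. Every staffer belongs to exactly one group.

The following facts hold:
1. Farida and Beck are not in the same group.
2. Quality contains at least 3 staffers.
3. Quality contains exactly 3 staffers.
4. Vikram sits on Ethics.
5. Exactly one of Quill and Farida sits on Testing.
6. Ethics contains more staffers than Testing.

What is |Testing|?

1

From (4): Vikram ∈ Ethics.
Suppose Lior ∈ Testing: no assignment then satisfies all the clues, so Lior ∉ Testing.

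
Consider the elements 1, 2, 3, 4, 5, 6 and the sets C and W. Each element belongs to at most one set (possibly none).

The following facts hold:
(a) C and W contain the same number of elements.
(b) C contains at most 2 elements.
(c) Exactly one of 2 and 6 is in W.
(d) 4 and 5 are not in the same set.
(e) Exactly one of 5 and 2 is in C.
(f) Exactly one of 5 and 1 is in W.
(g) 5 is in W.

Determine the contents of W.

W = {5, 6}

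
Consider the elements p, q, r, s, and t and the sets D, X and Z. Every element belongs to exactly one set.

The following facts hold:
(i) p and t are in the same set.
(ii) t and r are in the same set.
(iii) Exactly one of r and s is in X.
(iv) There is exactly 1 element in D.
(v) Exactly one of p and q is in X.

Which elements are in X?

X = {p, r, t}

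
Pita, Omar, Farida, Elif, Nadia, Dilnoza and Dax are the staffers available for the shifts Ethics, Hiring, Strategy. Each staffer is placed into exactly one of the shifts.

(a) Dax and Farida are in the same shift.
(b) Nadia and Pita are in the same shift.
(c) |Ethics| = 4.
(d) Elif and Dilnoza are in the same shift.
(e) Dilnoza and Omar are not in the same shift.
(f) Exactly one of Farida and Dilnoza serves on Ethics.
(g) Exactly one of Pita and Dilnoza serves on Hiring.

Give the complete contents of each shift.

Ethics = {Dax, Farida, Nadia, Pita}; Hiring = {Dilnoza, Elif}; Strategy = {Omar}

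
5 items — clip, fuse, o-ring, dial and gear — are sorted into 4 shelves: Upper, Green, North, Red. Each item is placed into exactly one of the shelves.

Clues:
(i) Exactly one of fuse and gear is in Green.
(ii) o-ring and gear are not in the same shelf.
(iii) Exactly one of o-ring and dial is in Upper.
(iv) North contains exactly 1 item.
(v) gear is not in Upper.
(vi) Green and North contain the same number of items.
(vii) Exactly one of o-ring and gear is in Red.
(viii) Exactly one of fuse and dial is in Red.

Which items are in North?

North = {clip}

From (v): gear ∉ Upper.
Suppose clip ∉ North: no assignment then satisfies all the clues, so clip ∈ North.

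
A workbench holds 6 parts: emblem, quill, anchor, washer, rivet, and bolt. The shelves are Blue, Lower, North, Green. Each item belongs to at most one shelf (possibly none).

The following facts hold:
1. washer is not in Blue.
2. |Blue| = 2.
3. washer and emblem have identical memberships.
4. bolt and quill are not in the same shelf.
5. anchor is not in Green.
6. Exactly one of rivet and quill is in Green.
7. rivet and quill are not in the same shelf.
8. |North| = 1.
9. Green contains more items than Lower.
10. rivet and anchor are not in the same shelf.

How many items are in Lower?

0

From (1): washer ∉ Blue.
From (5): anchor ∉ Green.
(3): emblem matches washer: emblem ∉ Blue.
Suppose emblem ∈ Lower: no assignment then satisfies all the clues, so emblem ∉ Lower.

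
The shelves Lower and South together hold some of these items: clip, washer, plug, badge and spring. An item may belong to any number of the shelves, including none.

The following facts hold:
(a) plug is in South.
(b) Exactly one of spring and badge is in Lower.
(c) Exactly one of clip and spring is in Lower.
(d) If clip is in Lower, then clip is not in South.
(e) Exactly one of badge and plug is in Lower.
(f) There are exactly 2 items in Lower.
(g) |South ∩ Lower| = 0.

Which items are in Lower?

Lower = {badge, clip}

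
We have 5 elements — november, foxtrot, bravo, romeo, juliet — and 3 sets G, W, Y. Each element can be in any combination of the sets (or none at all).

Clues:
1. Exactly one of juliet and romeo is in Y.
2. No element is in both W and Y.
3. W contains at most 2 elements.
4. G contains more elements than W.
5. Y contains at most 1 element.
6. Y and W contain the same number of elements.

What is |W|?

1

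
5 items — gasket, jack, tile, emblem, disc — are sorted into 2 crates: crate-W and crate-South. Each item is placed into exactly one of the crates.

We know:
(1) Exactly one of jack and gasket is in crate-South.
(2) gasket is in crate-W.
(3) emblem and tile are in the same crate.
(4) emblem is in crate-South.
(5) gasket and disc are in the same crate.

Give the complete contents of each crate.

crate-W = {disc, gasket}; crate-South = {emblem, jack, tile}

From (2): gasket ∈ crate-W.
From (4): emblem ∈ crate-South.
(1) (exactly one): jack ∈ crate-South.
(3): tile matches emblem: tile ∉ crate-W.
(3): tile matches emblem: tile ∈ crate-South.
(5): disc matches gasket: disc ∈ crate-W.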